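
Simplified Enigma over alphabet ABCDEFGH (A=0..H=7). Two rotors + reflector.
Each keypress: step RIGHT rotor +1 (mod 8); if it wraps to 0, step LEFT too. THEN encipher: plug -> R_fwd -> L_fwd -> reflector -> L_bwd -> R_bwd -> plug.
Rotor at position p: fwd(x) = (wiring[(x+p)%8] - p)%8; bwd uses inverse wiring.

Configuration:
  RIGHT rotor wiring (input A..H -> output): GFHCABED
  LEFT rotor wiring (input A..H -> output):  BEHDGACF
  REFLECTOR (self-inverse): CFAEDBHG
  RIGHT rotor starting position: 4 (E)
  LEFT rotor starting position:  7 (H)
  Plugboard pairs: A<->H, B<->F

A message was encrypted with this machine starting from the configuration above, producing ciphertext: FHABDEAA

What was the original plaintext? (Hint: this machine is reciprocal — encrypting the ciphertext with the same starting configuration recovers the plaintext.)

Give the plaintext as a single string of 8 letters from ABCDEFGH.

Char 1 ('F'): step: R->5, L=7; F->plug->B->R->H->L->D->refl->E->L'->E->R'->A->plug->H
Char 2 ('H'): step: R->6, L=7; H->plug->A->R->G->L->B->refl->F->L'->C->R'->G->plug->G
Char 3 ('A'): step: R->7, L=7; A->plug->H->R->F->L->H->refl->G->L'->A->R'->D->plug->D
Char 4 ('B'): step: R->0, L->0 (L advanced); B->plug->F->R->B->L->E->refl->D->L'->D->R'->H->plug->A
Char 5 ('D'): step: R->1, L=0; D->plug->D->R->H->L->F->refl->B->L'->A->R'->E->plug->E
Char 6 ('E'): step: R->2, L=0; E->plug->E->R->C->L->H->refl->G->L'->E->R'->G->plug->G
Char 7 ('A'): step: R->3, L=0; A->plug->H->R->E->L->G->refl->H->L'->C->R'->G->plug->G
Char 8 ('A'): step: R->4, L=0; A->plug->H->R->G->L->C->refl->A->L'->F->R'->B->plug->F

Answer: HGDAEGGF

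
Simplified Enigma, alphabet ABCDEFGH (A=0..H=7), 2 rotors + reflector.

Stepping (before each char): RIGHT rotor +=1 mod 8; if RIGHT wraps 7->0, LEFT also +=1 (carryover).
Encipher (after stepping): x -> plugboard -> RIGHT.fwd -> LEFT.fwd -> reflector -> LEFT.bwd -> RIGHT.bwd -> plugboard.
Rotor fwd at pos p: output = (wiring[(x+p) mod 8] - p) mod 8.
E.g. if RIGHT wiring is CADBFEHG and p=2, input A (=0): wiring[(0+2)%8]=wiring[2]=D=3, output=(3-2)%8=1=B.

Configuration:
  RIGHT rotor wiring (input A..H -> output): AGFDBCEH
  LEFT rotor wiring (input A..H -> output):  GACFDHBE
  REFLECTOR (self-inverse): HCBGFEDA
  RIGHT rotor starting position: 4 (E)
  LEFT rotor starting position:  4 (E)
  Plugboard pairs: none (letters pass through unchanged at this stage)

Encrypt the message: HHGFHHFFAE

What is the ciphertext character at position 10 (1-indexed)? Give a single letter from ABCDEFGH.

Char 1 ('H'): step: R->5, L=4; H->plug->H->R->E->L->C->refl->B->L'->H->R'->B->plug->B
Char 2 ('H'): step: R->6, L=4; H->plug->H->R->E->L->C->refl->B->L'->H->R'->E->plug->E
Char 3 ('G'): step: R->7, L=4; G->plug->G->R->D->L->A->refl->H->L'->A->R'->A->plug->A
Char 4 ('F'): step: R->0, L->5 (L advanced); F->plug->F->R->C->L->H->refl->A->L'->G->R'->B->plug->B
Char 5 ('H'): step: R->1, L=5; H->plug->H->R->H->L->G->refl->D->L'->E->R'->B->plug->B
Char 6 ('H'): step: R->2, L=5; H->plug->H->R->E->L->D->refl->G->L'->H->R'->C->plug->C
Char 7 ('F'): step: R->3, L=5; F->plug->F->R->F->L->F->refl->E->L'->B->R'->D->plug->D
Char 8 ('F'): step: R->4, L=5; F->plug->F->R->C->L->H->refl->A->L'->G->R'->B->plug->B
Char 9 ('A'): step: R->5, L=5; A->plug->A->R->F->L->F->refl->E->L'->B->R'->E->plug->E
Char 10 ('E'): step: R->6, L=5; E->plug->E->R->H->L->G->refl->D->L'->E->R'->H->plug->H

H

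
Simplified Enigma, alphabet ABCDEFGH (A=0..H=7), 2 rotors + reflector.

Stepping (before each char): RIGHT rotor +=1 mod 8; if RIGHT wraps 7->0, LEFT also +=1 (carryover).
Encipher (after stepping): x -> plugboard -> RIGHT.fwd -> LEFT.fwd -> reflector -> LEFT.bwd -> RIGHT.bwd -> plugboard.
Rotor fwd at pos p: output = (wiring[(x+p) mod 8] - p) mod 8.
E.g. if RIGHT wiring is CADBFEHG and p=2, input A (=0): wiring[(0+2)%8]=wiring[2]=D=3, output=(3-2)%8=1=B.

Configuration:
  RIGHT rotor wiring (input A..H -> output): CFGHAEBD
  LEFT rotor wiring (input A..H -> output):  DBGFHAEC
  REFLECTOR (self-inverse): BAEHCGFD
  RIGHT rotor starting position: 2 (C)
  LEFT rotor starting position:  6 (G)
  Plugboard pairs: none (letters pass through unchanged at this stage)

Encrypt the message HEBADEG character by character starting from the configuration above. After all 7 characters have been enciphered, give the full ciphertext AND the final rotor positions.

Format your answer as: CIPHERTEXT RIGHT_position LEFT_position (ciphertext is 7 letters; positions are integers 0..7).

Char 1 ('H'): step: R->3, L=6; H->plug->H->R->D->L->D->refl->H->L'->F->R'->B->plug->B
Char 2 ('E'): step: R->4, L=6; E->plug->E->R->G->L->B->refl->A->L'->E->R'->A->plug->A
Char 3 ('B'): step: R->5, L=6; B->plug->B->R->E->L->A->refl->B->L'->G->R'->C->plug->C
Char 4 ('A'): step: R->6, L=6; A->plug->A->R->D->L->D->refl->H->L'->F->R'->B->plug->B
Char 5 ('D'): step: R->7, L=6; D->plug->D->R->H->L->C->refl->E->L'->B->R'->F->plug->F
Char 6 ('E'): step: R->0, L->7 (L advanced); E->plug->E->R->A->L->D->refl->H->L'->D->R'->H->plug->H
Char 7 ('G'): step: R->1, L=7; G->plug->G->R->C->L->C->refl->E->L'->B->R'->H->plug->H
Final: ciphertext=BACBFHH, RIGHT=1, LEFT=7

Answer: BACBFHH 1 7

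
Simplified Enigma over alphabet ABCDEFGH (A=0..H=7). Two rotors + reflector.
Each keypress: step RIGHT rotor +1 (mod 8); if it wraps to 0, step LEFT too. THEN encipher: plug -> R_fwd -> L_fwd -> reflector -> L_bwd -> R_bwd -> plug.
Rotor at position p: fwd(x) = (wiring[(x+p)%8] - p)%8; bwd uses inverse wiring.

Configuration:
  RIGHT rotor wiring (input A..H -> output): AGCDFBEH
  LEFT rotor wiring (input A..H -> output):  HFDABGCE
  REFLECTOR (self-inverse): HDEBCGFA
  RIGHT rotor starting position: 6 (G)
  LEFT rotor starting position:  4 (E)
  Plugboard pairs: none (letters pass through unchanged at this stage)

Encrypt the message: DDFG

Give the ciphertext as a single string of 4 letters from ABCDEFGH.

Answer: FHHA

Derivation:
Char 1 ('D'): step: R->7, L=4; D->plug->D->R->D->L->A->refl->H->L'->G->R'->F->plug->F
Char 2 ('D'): step: R->0, L->5 (L advanced); D->plug->D->R->D->L->C->refl->E->L'->H->R'->H->plug->H
Char 3 ('F'): step: R->1, L=5; F->plug->F->R->D->L->C->refl->E->L'->H->R'->H->plug->H
Char 4 ('G'): step: R->2, L=5; G->plug->G->R->G->L->D->refl->B->L'->A->R'->A->plug->A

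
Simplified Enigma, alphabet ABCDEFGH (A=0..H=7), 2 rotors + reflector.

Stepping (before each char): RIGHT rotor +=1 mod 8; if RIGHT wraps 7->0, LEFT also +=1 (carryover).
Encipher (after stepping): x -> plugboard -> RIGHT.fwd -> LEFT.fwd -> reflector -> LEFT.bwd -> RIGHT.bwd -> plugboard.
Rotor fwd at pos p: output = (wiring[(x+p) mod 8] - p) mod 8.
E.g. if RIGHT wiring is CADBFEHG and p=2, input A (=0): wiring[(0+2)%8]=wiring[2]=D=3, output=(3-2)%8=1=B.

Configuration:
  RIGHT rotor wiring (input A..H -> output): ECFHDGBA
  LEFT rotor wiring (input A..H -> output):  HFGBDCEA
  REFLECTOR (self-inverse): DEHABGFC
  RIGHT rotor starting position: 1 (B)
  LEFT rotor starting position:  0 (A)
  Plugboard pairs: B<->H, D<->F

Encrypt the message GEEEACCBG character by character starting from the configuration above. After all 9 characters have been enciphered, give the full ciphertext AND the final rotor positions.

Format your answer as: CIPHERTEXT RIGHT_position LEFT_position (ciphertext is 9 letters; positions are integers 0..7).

Char 1 ('G'): step: R->2, L=0; G->plug->G->R->C->L->G->refl->F->L'->B->R'->C->plug->C
Char 2 ('E'): step: R->3, L=0; E->plug->E->R->F->L->C->refl->H->L'->A->R'->B->plug->H
Char 3 ('E'): step: R->4, L=0; E->plug->E->R->A->L->H->refl->C->L'->F->R'->C->plug->C
Char 4 ('E'): step: R->5, L=0; E->plug->E->R->F->L->C->refl->H->L'->A->R'->F->plug->D
Char 5 ('A'): step: R->6, L=0; A->plug->A->R->D->L->B->refl->E->L'->G->R'->C->plug->C
Char 6 ('C'): step: R->7, L=0; C->plug->C->R->D->L->B->refl->E->L'->G->R'->D->plug->F
Char 7 ('C'): step: R->0, L->1 (L advanced); C->plug->C->R->F->L->D->refl->A->L'->C->R'->B->plug->H
Char 8 ('B'): step: R->1, L=1; B->plug->H->R->D->L->C->refl->H->L'->G->R'->C->plug->C
Char 9 ('G'): step: R->2, L=1; G->plug->G->R->C->L->A->refl->D->L'->F->R'->B->plug->H
Final: ciphertext=CHCDCFHCH, RIGHT=2, LEFT=1

Answer: CHCDCFHCH 2 1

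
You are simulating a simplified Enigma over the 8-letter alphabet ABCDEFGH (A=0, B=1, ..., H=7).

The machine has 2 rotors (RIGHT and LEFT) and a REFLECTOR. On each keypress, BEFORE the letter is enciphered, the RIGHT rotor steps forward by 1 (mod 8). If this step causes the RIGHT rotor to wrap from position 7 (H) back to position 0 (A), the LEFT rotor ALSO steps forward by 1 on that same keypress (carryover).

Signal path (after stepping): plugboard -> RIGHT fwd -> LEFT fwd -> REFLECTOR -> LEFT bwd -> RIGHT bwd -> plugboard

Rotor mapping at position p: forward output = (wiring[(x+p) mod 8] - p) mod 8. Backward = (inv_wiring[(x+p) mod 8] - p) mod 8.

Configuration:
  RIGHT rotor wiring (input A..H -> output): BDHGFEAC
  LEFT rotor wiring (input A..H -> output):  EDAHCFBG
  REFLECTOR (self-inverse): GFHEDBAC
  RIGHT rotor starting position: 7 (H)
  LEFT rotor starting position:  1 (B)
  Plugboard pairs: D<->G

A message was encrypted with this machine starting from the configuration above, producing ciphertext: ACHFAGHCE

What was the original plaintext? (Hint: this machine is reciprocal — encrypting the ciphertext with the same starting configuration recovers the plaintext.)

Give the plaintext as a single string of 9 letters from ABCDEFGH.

Char 1 ('A'): step: R->0, L->2 (L advanced); A->plug->A->R->B->L->F->refl->B->L'->H->R'->C->plug->C
Char 2 ('C'): step: R->1, L=2; C->plug->C->R->F->L->E->refl->D->L'->D->R'->E->plug->E
Char 3 ('H'): step: R->2, L=2; H->plug->H->R->B->L->F->refl->B->L'->H->R'->G->plug->D
Char 4 ('F'): step: R->3, L=2; F->plug->F->R->G->L->C->refl->H->L'->E->R'->H->plug->H
Char 5 ('A'): step: R->4, L=2; A->plug->A->R->B->L->F->refl->B->L'->H->R'->F->plug->F
Char 6 ('G'): step: R->5, L=2; G->plug->D->R->E->L->H->refl->C->L'->G->R'->E->plug->E
Char 7 ('H'): step: R->6, L=2; H->plug->H->R->G->L->C->refl->H->L'->E->R'->B->plug->B
Char 8 ('C'): step: R->7, L=2; C->plug->C->R->E->L->H->refl->C->L'->G->R'->F->plug->F
Char 9 ('E'): step: R->0, L->3 (L advanced); E->plug->E->R->F->L->B->refl->F->L'->H->R'->C->plug->C

Answer: CEDHFEBFC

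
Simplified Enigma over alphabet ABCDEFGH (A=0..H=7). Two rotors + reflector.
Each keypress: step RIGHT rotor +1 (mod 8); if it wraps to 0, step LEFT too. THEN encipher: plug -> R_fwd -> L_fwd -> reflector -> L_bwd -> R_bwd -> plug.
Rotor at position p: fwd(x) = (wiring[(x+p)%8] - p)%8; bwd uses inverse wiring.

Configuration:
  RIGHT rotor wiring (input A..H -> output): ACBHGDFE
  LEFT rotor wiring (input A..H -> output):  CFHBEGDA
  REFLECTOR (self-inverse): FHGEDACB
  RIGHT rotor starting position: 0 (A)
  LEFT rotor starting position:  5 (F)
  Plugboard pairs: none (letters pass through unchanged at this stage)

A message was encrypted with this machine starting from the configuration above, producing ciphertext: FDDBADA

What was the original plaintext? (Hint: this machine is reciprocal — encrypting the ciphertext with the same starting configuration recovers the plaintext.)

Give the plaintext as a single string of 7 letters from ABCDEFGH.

Answer: GBHDGEB

Derivation:
Char 1 ('F'): step: R->1, L=5; F->plug->F->R->E->L->A->refl->F->L'->D->R'->G->plug->G
Char 2 ('D'): step: R->2, L=5; D->plug->D->R->B->L->G->refl->C->L'->F->R'->B->plug->B
Char 3 ('D'): step: R->3, L=5; D->plug->D->R->C->L->D->refl->E->L'->G->R'->H->plug->H
Char 4 ('B'): step: R->4, L=5; B->plug->B->R->H->L->H->refl->B->L'->A->R'->D->plug->D
Char 5 ('A'): step: R->5, L=5; A->plug->A->R->G->L->E->refl->D->L'->C->R'->G->plug->G
Char 6 ('D'): step: R->6, L=5; D->plug->D->R->E->L->A->refl->F->L'->D->R'->E->plug->E
Char 7 ('A'): step: R->7, L=5; A->plug->A->R->F->L->C->refl->G->L'->B->R'->B->plug->B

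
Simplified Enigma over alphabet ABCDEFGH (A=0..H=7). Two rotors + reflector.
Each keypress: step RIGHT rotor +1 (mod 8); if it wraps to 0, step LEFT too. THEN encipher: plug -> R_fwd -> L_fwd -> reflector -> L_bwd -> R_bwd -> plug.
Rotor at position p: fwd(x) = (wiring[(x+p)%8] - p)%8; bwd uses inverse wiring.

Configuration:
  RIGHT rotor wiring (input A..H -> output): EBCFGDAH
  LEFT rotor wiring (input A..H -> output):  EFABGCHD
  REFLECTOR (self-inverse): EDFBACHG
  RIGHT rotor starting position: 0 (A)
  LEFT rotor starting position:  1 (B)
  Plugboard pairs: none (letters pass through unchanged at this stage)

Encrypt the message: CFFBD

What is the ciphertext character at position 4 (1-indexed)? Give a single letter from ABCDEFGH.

Char 1 ('C'): step: R->1, L=1; C->plug->C->R->E->L->B->refl->D->L'->H->R'->F->plug->F
Char 2 ('F'): step: R->2, L=1; F->plug->F->R->F->L->G->refl->H->L'->B->R'->D->plug->D
Char 3 ('F'): step: R->3, L=1; F->plug->F->R->B->L->H->refl->G->L'->F->R'->D->plug->D
Char 4 ('B'): step: R->4, L=1; B->plug->B->R->H->L->D->refl->B->L'->E->R'->C->plug->C

C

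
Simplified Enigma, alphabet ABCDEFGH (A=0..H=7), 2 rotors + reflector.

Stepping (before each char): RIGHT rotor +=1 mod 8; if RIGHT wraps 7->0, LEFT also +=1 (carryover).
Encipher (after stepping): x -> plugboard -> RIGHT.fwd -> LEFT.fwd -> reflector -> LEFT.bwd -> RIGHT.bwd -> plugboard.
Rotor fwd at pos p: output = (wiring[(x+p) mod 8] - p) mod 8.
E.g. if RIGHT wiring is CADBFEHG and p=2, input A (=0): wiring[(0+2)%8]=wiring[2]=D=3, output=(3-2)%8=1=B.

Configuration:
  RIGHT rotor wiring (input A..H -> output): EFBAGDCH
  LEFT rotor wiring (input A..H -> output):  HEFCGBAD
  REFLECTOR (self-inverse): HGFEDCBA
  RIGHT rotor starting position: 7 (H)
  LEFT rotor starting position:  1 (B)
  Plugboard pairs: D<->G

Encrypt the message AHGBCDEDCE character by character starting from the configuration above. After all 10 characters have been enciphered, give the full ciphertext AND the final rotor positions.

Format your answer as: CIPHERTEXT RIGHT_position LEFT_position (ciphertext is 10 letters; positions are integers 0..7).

Answer: BFHFBHBBBD 1 3

Derivation:
Char 1 ('A'): step: R->0, L->2 (L advanced); A->plug->A->R->E->L->G->refl->B->L'->F->R'->B->plug->B
Char 2 ('H'): step: R->1, L=2; H->plug->H->R->D->L->H->refl->A->L'->B->R'->F->plug->F
Char 3 ('G'): step: R->2, L=2; G->plug->D->R->B->L->A->refl->H->L'->D->R'->H->plug->H
Char 4 ('B'): step: R->3, L=2; B->plug->B->R->D->L->H->refl->A->L'->B->R'->F->plug->F
Char 5 ('C'): step: R->4, L=2; C->plug->C->R->G->L->F->refl->C->L'->H->R'->B->plug->B
Char 6 ('D'): step: R->5, L=2; D->plug->G->R->D->L->H->refl->A->L'->B->R'->H->plug->H
Char 7 ('E'): step: R->6, L=2; E->plug->E->R->D->L->H->refl->A->L'->B->R'->B->plug->B
Char 8 ('D'): step: R->7, L=2; D->plug->G->R->E->L->G->refl->B->L'->F->R'->B->plug->B
Char 9 ('C'): step: R->0, L->3 (L advanced); C->plug->C->R->B->L->D->refl->E->L'->F->R'->B->plug->B
Char 10 ('E'): step: R->1, L=3; E->plug->E->R->C->L->G->refl->B->L'->G->R'->G->plug->D
Final: ciphertext=BFHFBHBBBD, RIGHT=1, LEFT=3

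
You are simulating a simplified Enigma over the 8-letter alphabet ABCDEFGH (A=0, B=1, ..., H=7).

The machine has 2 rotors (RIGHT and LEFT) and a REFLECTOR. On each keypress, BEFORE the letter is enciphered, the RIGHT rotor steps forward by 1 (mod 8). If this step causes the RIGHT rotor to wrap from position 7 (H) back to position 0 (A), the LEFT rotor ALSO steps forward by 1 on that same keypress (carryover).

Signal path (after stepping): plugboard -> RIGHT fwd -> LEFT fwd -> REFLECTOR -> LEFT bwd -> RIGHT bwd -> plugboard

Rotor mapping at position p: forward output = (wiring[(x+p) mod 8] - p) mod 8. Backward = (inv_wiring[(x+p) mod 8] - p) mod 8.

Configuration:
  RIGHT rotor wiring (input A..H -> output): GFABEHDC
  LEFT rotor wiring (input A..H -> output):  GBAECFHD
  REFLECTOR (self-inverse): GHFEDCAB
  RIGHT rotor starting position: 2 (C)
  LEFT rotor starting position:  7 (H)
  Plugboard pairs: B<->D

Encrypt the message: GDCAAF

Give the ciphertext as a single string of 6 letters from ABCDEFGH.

Answer: CFECBG

Derivation:
Char 1 ('G'): step: R->3, L=7; G->plug->G->R->C->L->C->refl->F->L'->E->R'->C->plug->C
Char 2 ('D'): step: R->4, L=7; D->plug->B->R->D->L->B->refl->H->L'->B->R'->F->plug->F
Char 3 ('C'): step: R->5, L=7; C->plug->C->R->F->L->D->refl->E->L'->A->R'->E->plug->E
Char 4 ('A'): step: R->6, L=7; A->plug->A->R->F->L->D->refl->E->L'->A->R'->C->plug->C
Char 5 ('A'): step: R->7, L=7; A->plug->A->R->D->L->B->refl->H->L'->B->R'->D->plug->B
Char 6 ('F'): step: R->0, L->0 (L advanced); F->plug->F->R->H->L->D->refl->E->L'->D->R'->G->plug->G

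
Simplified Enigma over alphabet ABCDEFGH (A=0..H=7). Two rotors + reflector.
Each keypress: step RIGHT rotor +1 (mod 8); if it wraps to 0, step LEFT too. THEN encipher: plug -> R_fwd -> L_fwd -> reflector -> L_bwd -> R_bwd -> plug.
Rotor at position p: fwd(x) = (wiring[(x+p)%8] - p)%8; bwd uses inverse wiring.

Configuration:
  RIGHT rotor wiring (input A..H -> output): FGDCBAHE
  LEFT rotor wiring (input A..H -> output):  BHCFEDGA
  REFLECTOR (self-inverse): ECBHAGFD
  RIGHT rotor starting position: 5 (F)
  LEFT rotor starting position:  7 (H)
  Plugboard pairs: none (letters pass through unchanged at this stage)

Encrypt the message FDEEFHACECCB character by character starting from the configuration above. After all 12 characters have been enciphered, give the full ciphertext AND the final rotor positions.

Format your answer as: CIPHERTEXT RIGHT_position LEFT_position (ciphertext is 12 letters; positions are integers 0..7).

Answer: EAAHBFEHADBE 1 1

Derivation:
Char 1 ('F'): step: R->6, L=7; F->plug->F->R->E->L->G->refl->F->L'->F->R'->E->plug->E
Char 2 ('D'): step: R->7, L=7; D->plug->D->R->E->L->G->refl->F->L'->F->R'->A->plug->A
Char 3 ('E'): step: R->0, L->0 (L advanced); E->plug->E->R->B->L->H->refl->D->L'->F->R'->A->plug->A
Char 4 ('E'): step: R->1, L=0; E->plug->E->R->H->L->A->refl->E->L'->E->R'->H->plug->H
Char 5 ('F'): step: R->2, L=0; F->plug->F->R->C->L->C->refl->B->L'->A->R'->B->plug->B
Char 6 ('H'): step: R->3, L=0; H->plug->H->R->A->L->B->refl->C->L'->C->R'->F->plug->F
Char 7 ('A'): step: R->4, L=0; A->plug->A->R->F->L->D->refl->H->L'->B->R'->E->plug->E
Char 8 ('C'): step: R->5, L=0; C->plug->C->R->H->L->A->refl->E->L'->E->R'->H->plug->H
Char 9 ('E'): step: R->6, L=0; E->plug->E->R->F->L->D->refl->H->L'->B->R'->A->plug->A
Char 10 ('C'): step: R->7, L=0; C->plug->C->R->H->L->A->refl->E->L'->E->R'->D->plug->D
Char 11 ('C'): step: R->0, L->1 (L advanced); C->plug->C->R->D->L->D->refl->H->L'->G->R'->B->plug->B
Char 12 ('B'): step: R->1, L=1; B->plug->B->R->C->L->E->refl->A->L'->H->R'->E->plug->E
Final: ciphertext=EAAHBFEHADBE, RIGHT=1, LEFT=1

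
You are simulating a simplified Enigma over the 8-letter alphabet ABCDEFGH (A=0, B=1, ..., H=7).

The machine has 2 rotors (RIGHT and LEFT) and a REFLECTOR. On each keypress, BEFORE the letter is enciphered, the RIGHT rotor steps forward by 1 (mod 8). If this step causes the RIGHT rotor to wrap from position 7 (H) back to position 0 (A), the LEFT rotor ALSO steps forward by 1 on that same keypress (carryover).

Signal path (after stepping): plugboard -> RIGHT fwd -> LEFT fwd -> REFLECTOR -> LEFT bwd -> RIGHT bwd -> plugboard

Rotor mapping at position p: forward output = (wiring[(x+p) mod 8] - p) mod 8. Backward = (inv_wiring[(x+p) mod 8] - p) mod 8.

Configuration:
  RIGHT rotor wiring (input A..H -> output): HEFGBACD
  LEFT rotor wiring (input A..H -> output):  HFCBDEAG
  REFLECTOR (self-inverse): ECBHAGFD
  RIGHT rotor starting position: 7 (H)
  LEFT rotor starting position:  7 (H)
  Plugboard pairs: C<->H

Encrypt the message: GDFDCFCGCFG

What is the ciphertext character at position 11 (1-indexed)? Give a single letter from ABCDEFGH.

Char 1 ('G'): step: R->0, L->0 (L advanced); G->plug->G->R->C->L->C->refl->B->L'->D->R'->H->plug->C
Char 2 ('D'): step: R->1, L=0; D->plug->D->R->A->L->H->refl->D->L'->E->R'->B->plug->B
Char 3 ('F'): step: R->2, L=0; F->plug->F->R->B->L->F->refl->G->L'->H->R'->C->plug->H
Char 4 ('D'): step: R->3, L=0; D->plug->D->R->H->L->G->refl->F->L'->B->R'->G->plug->G
Char 5 ('C'): step: R->4, L=0; C->plug->H->R->C->L->C->refl->B->L'->D->R'->E->plug->E
Char 6 ('F'): step: R->5, L=0; F->plug->F->R->A->L->H->refl->D->L'->E->R'->H->plug->C
Char 7 ('C'): step: R->6, L=0; C->plug->H->R->C->L->C->refl->B->L'->D->R'->G->plug->G
Char 8 ('G'): step: R->7, L=0; G->plug->G->R->B->L->F->refl->G->L'->H->R'->E->plug->E
Char 9 ('C'): step: R->0, L->1 (L advanced); C->plug->H->R->D->L->C->refl->B->L'->B->R'->E->plug->E
Char 10 ('F'): step: R->1, L=1; F->plug->F->R->B->L->B->refl->C->L'->D->R'->A->plug->A
Char 11 ('G'): step: R->2, L=1; G->plug->G->R->F->L->H->refl->D->L'->E->R'->B->plug->B

B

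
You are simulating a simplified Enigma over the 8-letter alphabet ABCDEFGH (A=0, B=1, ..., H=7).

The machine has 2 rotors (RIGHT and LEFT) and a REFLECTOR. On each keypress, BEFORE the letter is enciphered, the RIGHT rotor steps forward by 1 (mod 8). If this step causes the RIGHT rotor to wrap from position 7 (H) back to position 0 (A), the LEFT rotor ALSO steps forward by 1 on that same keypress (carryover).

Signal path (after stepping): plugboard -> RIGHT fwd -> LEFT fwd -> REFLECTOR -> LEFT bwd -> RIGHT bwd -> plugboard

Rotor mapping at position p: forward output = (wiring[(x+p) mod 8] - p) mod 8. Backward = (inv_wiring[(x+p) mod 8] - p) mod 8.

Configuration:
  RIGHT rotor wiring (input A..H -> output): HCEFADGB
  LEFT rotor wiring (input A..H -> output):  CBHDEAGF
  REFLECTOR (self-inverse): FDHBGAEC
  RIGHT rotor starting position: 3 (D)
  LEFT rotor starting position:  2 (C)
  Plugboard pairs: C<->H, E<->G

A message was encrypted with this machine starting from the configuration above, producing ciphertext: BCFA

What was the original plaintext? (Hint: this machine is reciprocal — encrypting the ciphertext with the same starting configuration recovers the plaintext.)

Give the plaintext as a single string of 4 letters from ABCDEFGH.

Answer: HHEC

Derivation:
Char 1 ('B'): step: R->4, L=2; B->plug->B->R->H->L->H->refl->C->L'->C->R'->C->plug->H
Char 2 ('C'): step: R->5, L=2; C->plug->H->R->D->L->G->refl->E->L'->E->R'->C->plug->H
Char 3 ('F'): step: R->6, L=2; F->plug->F->R->H->L->H->refl->C->L'->C->R'->G->plug->E
Char 4 ('A'): step: R->7, L=2; A->plug->A->R->C->L->C->refl->H->L'->H->R'->H->plug->C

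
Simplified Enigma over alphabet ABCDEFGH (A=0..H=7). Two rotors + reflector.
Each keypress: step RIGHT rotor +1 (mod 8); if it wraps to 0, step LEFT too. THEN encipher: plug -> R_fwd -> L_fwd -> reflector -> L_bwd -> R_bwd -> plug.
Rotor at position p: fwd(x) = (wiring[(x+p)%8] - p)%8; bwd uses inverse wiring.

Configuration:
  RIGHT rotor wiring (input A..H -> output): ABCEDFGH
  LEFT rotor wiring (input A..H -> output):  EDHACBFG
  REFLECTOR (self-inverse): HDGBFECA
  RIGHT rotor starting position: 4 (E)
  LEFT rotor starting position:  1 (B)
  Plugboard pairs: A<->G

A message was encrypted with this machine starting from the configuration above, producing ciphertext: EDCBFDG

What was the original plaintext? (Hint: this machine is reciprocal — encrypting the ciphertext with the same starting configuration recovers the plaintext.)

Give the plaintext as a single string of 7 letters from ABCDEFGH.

Char 1 ('E'): step: R->5, L=1; E->plug->E->R->E->L->A->refl->H->L'->C->R'->C->plug->C
Char 2 ('D'): step: R->6, L=1; D->plug->D->R->D->L->B->refl->D->L'->H->R'->H->plug->H
Char 3 ('C'): step: R->7, L=1; C->plug->C->R->C->L->H->refl->A->L'->E->R'->F->plug->F
Char 4 ('B'): step: R->0, L->2 (L advanced); B->plug->B->R->B->L->G->refl->C->L'->G->R'->G->plug->A
Char 5 ('F'): step: R->1, L=2; F->plug->F->R->F->L->E->refl->F->L'->A->R'->A->plug->G
Char 6 ('D'): step: R->2, L=2; D->plug->D->R->D->L->H->refl->A->L'->C->R'->B->plug->B
Char 7 ('G'): step: R->3, L=2; G->plug->A->R->B->L->G->refl->C->L'->G->R'->G->plug->A

Answer: CHFAGBA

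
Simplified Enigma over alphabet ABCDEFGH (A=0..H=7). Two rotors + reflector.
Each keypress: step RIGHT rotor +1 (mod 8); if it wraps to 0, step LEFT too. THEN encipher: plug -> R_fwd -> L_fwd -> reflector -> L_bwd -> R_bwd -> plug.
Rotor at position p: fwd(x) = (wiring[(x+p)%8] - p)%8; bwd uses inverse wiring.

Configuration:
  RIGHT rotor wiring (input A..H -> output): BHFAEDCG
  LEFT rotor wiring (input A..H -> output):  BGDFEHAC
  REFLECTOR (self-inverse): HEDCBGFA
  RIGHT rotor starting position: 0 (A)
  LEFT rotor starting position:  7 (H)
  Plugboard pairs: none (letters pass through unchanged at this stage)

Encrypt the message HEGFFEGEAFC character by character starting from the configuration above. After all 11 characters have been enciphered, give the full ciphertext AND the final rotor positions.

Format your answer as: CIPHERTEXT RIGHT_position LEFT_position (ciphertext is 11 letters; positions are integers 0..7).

Char 1 ('H'): step: R->1, L=7; H->plug->H->R->A->L->D->refl->C->L'->B->R'->F->plug->F
Char 2 ('E'): step: R->2, L=7; E->plug->E->R->A->L->D->refl->C->L'->B->R'->D->plug->D
Char 3 ('G'): step: R->3, L=7; G->plug->G->R->E->L->G->refl->F->L'->F->R'->A->plug->A
Char 4 ('F'): step: R->4, L=7; F->plug->F->R->D->L->E->refl->B->L'->H->R'->B->plug->B
Char 5 ('F'): step: R->5, L=7; F->plug->F->R->A->L->D->refl->C->L'->B->R'->C->plug->C
Char 6 ('E'): step: R->6, L=7; E->plug->E->R->H->L->B->refl->E->L'->D->R'->C->plug->C
Char 7 ('G'): step: R->7, L=7; G->plug->G->R->E->L->G->refl->F->L'->F->R'->F->plug->F
Char 8 ('E'): step: R->0, L->0 (L advanced); E->plug->E->R->E->L->E->refl->B->L'->A->R'->D->plug->D
Char 9 ('A'): step: R->1, L=0; A->plug->A->R->G->L->A->refl->H->L'->F->R'->G->plug->G
Char 10 ('F'): step: R->2, L=0; F->plug->F->R->E->L->E->refl->B->L'->A->R'->E->plug->E
Char 11 ('C'): step: R->3, L=0; C->plug->C->R->A->L->B->refl->E->L'->E->R'->G->plug->G
Final: ciphertext=FDABCCFDGEG, RIGHT=3, LEFT=0

Answer: FDABCCFDGEG 3 0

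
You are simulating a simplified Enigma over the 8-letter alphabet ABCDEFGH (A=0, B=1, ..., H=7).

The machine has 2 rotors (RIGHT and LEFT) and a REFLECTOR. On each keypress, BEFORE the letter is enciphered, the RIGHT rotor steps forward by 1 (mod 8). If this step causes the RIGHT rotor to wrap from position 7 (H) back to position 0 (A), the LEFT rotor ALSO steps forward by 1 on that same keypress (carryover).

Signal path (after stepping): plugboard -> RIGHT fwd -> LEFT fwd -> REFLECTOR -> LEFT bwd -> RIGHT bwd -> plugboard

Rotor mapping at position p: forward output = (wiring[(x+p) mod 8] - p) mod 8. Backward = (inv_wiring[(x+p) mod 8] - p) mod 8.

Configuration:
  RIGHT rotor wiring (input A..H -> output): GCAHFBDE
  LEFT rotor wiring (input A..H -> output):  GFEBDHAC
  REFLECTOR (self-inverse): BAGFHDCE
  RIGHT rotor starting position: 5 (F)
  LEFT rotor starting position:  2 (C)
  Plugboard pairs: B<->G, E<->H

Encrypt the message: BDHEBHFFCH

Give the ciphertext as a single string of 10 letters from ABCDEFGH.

Answer: EFBBFBDHGF

Derivation:
Char 1 ('B'): step: R->6, L=2; B->plug->G->R->H->L->D->refl->F->L'->D->R'->H->plug->E
Char 2 ('D'): step: R->7, L=2; D->plug->D->R->B->L->H->refl->E->L'->G->R'->F->plug->F
Char 3 ('H'): step: R->0, L->3 (L advanced); H->plug->E->R->F->L->D->refl->F->L'->D->R'->G->plug->B
Char 4 ('E'): step: R->1, L=3; E->plug->H->R->F->L->D->refl->F->L'->D->R'->G->plug->B
Char 5 ('B'): step: R->2, L=3; B->plug->G->R->E->L->H->refl->E->L'->C->R'->F->plug->F
Char 6 ('H'): step: R->3, L=3; H->plug->E->R->B->L->A->refl->B->L'->H->R'->G->plug->B
Char 7 ('F'): step: R->4, L=3; F->plug->F->R->G->L->C->refl->G->L'->A->R'->D->plug->D
Char 8 ('F'): step: R->5, L=3; F->plug->F->R->D->L->F->refl->D->L'->F->R'->E->plug->H
Char 9 ('C'): step: R->6, L=3; C->plug->C->R->A->L->G->refl->C->L'->G->R'->B->plug->G
Char 10 ('H'): step: R->7, L=3; H->plug->E->R->A->L->G->refl->C->L'->G->R'->F->plug->F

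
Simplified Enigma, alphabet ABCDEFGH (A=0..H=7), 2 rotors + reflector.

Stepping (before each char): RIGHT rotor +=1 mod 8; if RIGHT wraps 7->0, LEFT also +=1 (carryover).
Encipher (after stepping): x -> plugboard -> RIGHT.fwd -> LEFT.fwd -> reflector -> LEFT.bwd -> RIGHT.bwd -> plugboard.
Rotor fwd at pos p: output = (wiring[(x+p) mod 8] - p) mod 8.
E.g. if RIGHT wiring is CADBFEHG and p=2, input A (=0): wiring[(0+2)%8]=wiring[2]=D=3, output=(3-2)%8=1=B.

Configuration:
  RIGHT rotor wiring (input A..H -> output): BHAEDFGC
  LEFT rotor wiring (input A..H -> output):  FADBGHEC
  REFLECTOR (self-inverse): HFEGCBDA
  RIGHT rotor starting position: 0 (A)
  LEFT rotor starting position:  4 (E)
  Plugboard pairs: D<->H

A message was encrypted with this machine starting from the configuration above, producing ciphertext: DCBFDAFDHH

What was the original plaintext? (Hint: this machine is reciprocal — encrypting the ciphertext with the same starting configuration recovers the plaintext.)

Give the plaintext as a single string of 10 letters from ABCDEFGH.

Char 1 ('D'): step: R->1, L=4; D->plug->H->R->A->L->C->refl->E->L'->F->R'->F->plug->F
Char 2 ('C'): step: R->2, L=4; C->plug->C->R->B->L->D->refl->G->L'->D->R'->D->plug->H
Char 3 ('B'): step: R->3, L=4; B->plug->B->R->A->L->C->refl->E->L'->F->R'->H->plug->D
Char 4 ('F'): step: R->4, L=4; F->plug->F->R->D->L->G->refl->D->L'->B->R'->B->plug->B
Char 5 ('D'): step: R->5, L=4; D->plug->H->R->G->L->H->refl->A->L'->C->R'->E->plug->E
Char 6 ('A'): step: R->6, L=4; A->plug->A->R->A->L->C->refl->E->L'->F->R'->G->plug->G
Char 7 ('F'): step: R->7, L=4; F->plug->F->R->E->L->B->refl->F->L'->H->R'->H->plug->D
Char 8 ('D'): step: R->0, L->5 (L advanced); D->plug->H->R->C->L->F->refl->B->L'->H->R'->B->plug->B
Char 9 ('H'): step: R->1, L=5; H->plug->D->R->C->L->F->refl->B->L'->H->R'->B->plug->B
Char 10 ('H'): step: R->2, L=5; H->plug->D->R->D->L->A->refl->H->L'->B->R'->C->plug->C

Answer: FHDBEGDBBC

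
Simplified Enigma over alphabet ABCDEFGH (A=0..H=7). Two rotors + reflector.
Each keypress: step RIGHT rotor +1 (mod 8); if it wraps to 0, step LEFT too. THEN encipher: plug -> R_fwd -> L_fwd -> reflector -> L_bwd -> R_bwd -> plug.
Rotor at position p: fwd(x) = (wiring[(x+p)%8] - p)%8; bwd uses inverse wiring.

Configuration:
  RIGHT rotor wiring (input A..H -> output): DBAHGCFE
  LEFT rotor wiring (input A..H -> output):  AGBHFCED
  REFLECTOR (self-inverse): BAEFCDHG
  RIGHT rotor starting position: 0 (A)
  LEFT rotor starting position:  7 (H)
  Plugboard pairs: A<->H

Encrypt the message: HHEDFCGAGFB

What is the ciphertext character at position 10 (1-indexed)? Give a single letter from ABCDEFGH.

Char 1 ('H'): step: R->1, L=7; H->plug->A->R->A->L->E->refl->C->L'->D->R'->G->plug->G
Char 2 ('H'): step: R->2, L=7; H->plug->A->R->G->L->D->refl->F->L'->H->R'->H->plug->A
Char 3 ('E'): step: R->3, L=7; E->plug->E->R->B->L->B->refl->A->L'->E->R'->A->plug->H
Char 4 ('D'): step: R->4, L=7; D->plug->D->R->A->L->E->refl->C->L'->D->R'->H->plug->A
Char 5 ('F'): step: R->5, L=7; F->plug->F->R->D->L->C->refl->E->L'->A->R'->B->plug->B
Char 6 ('C'): step: R->6, L=7; C->plug->C->R->F->L->G->refl->H->L'->C->R'->E->plug->E
Char 7 ('G'): step: R->7, L=7; G->plug->G->R->D->L->C->refl->E->L'->A->R'->E->plug->E
Char 8 ('A'): step: R->0, L->0 (L advanced); A->plug->H->R->E->L->F->refl->D->L'->H->R'->D->plug->D
Char 9 ('G'): step: R->1, L=0; G->plug->G->R->D->L->H->refl->G->L'->B->R'->E->plug->E
Char 10 ('F'): step: R->2, L=0; F->plug->F->R->C->L->B->refl->A->L'->A->R'->D->plug->D

D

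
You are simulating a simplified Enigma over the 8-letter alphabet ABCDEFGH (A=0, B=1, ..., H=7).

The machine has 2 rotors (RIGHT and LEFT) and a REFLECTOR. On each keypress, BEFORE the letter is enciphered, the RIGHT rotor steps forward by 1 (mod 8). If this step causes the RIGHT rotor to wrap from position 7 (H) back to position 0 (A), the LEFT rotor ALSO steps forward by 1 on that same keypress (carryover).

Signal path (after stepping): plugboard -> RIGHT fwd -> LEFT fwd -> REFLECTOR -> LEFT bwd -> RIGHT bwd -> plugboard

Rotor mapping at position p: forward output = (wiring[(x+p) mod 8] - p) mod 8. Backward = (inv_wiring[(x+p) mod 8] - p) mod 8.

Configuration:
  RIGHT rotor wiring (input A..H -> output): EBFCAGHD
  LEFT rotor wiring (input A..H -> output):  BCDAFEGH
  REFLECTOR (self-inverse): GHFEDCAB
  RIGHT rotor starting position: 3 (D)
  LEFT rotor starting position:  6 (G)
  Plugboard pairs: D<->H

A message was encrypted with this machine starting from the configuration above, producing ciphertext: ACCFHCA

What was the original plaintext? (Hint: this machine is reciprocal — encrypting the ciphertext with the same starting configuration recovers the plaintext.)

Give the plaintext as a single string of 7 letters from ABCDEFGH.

Char 1 ('A'): step: R->4, L=6; A->plug->A->R->E->L->F->refl->C->L'->F->R'->F->plug->F
Char 2 ('C'): step: R->5, L=6; C->plug->C->R->G->L->H->refl->B->L'->B->R'->A->plug->A
Char 3 ('C'): step: R->6, L=6; C->plug->C->R->G->L->H->refl->B->L'->B->R'->A->plug->A
Char 4 ('F'): step: R->7, L=6; F->plug->F->R->B->L->B->refl->H->L'->G->R'->D->plug->H
Char 5 ('H'): step: R->0, L->7 (L advanced); H->plug->D->R->C->L->D->refl->E->L'->D->R'->H->plug->D
Char 6 ('C'): step: R->1, L=7; C->plug->C->R->B->L->C->refl->F->L'->G->R'->F->plug->F
Char 7 ('A'): step: R->2, L=7; A->plug->A->R->D->L->E->refl->D->L'->C->R'->G->plug->G

Answer: FAAHDFG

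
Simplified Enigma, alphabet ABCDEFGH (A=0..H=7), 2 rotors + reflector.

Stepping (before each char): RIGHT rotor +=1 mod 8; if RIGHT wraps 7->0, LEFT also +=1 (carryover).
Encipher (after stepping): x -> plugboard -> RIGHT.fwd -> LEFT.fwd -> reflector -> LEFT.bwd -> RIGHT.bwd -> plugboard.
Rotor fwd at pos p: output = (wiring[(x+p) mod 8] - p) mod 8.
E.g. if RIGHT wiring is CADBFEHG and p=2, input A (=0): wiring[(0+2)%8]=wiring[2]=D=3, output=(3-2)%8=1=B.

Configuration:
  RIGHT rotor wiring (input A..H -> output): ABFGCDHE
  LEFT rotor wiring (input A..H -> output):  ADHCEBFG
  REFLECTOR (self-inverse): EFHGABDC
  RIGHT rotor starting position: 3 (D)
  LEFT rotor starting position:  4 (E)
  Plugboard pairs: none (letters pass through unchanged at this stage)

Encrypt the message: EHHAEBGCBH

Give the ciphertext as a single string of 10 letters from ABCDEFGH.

Answer: DDDFDGFEFC

Derivation:
Char 1 ('E'): step: R->4, L=4; E->plug->E->R->E->L->E->refl->A->L'->A->R'->D->plug->D
Char 2 ('H'): step: R->5, L=4; H->plug->H->R->F->L->H->refl->C->L'->D->R'->D->plug->D
Char 3 ('H'): step: R->6, L=4; H->plug->H->R->F->L->H->refl->C->L'->D->R'->D->plug->D
Char 4 ('A'): step: R->7, L=4; A->plug->A->R->F->L->H->refl->C->L'->D->R'->F->plug->F
Char 5 ('E'): step: R->0, L->5 (L advanced); E->plug->E->R->C->L->B->refl->F->L'->G->R'->D->plug->D
Char 6 ('B'): step: R->1, L=5; B->plug->B->R->E->L->G->refl->D->L'->D->R'->G->plug->G
Char 7 ('G'): step: R->2, L=5; G->plug->G->R->G->L->F->refl->B->L'->C->R'->F->plug->F
Char 8 ('C'): step: R->3, L=5; C->plug->C->R->A->L->E->refl->A->L'->B->R'->E->plug->E
Char 9 ('B'): step: R->4, L=5; B->plug->B->R->H->L->H->refl->C->L'->F->R'->F->plug->F
Char 10 ('H'): step: R->5, L=5; H->plug->H->R->F->L->C->refl->H->L'->H->R'->C->plug->C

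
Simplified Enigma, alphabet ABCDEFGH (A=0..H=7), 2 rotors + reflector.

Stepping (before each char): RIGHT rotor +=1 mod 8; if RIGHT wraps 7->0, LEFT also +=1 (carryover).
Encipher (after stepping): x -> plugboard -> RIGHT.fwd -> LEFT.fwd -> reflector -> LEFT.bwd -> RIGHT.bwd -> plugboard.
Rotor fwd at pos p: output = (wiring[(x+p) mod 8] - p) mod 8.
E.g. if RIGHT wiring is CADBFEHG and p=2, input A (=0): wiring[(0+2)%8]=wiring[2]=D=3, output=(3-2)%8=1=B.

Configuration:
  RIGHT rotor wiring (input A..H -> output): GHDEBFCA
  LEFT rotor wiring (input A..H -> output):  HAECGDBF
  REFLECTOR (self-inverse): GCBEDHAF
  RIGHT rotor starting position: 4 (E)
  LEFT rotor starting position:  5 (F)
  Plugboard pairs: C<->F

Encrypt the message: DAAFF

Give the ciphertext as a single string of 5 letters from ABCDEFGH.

Answer: HDDGB

Derivation:
Char 1 ('D'): step: R->5, L=5; D->plug->D->R->B->L->E->refl->D->L'->E->R'->H->plug->H
Char 2 ('A'): step: R->6, L=5; A->plug->A->R->E->L->D->refl->E->L'->B->R'->D->plug->D
Char 3 ('A'): step: R->7, L=5; A->plug->A->R->B->L->E->refl->D->L'->E->R'->D->plug->D
Char 4 ('F'): step: R->0, L->6 (L advanced); F->plug->C->R->D->L->C->refl->B->L'->C->R'->G->plug->G
Char 5 ('F'): step: R->1, L=6; F->plug->C->R->D->L->C->refl->B->L'->C->R'->B->plug->B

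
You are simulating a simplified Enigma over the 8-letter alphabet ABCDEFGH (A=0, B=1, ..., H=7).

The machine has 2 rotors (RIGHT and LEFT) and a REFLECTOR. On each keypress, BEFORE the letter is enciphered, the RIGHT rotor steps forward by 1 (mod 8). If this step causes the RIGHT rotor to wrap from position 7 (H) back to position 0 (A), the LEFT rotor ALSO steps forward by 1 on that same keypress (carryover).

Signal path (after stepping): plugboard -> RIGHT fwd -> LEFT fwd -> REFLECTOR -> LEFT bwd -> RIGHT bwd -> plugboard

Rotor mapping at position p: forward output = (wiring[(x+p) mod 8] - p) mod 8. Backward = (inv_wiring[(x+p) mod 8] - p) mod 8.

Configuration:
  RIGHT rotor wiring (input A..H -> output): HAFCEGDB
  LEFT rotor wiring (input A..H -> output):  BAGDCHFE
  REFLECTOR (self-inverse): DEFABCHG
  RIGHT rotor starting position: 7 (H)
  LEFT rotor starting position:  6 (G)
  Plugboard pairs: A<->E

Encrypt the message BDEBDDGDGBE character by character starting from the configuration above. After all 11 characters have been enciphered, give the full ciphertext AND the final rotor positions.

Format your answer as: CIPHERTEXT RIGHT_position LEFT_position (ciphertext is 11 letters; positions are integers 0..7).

Answer: HEFDHCEFHHA 2 0

Derivation:
Char 1 ('B'): step: R->0, L->7 (L advanced); B->plug->B->R->A->L->F->refl->C->L'->B->R'->H->plug->H
Char 2 ('D'): step: R->1, L=7; D->plug->D->R->D->L->H->refl->G->L'->H->R'->A->plug->E
Char 3 ('E'): step: R->2, L=7; E->plug->A->R->D->L->H->refl->G->L'->H->R'->F->plug->F
Char 4 ('B'): step: R->3, L=7; B->plug->B->R->B->L->C->refl->F->L'->A->R'->D->plug->D
Char 5 ('D'): step: R->4, L=7; D->plug->D->R->F->L->D->refl->A->L'->G->R'->H->plug->H
Char 6 ('D'): step: R->5, L=7; D->plug->D->R->C->L->B->refl->E->L'->E->R'->C->plug->C
Char 7 ('G'): step: R->6, L=7; G->plug->G->R->G->L->A->refl->D->L'->F->R'->A->plug->E
Char 8 ('D'): step: R->7, L=7; D->plug->D->R->G->L->A->refl->D->L'->F->R'->F->plug->F
Char 9 ('G'): step: R->0, L->0 (L advanced); G->plug->G->R->D->L->D->refl->A->L'->B->R'->H->plug->H
Char 10 ('B'): step: R->1, L=0; B->plug->B->R->E->L->C->refl->F->L'->G->R'->H->plug->H
Char 11 ('E'): step: R->2, L=0; E->plug->A->R->D->L->D->refl->A->L'->B->R'->E->plug->A
Final: ciphertext=HEFDHCEFHHA, RIGHT=2, LEFT=0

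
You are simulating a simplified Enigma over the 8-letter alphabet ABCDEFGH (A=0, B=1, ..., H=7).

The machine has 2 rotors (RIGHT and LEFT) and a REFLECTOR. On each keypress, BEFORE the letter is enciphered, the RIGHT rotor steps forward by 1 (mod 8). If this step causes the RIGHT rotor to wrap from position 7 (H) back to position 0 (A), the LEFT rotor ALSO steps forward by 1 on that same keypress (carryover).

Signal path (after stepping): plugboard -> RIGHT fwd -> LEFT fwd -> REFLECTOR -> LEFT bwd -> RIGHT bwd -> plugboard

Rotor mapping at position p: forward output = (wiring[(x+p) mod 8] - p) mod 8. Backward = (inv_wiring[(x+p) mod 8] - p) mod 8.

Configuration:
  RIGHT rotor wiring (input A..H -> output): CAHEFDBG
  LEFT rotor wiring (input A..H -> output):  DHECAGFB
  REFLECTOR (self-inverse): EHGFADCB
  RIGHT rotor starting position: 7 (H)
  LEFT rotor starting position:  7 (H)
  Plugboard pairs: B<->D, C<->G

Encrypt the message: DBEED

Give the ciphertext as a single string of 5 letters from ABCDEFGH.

Char 1 ('D'): step: R->0, L->0 (L advanced); D->plug->B->R->A->L->D->refl->F->L'->G->R'->H->plug->H
Char 2 ('B'): step: R->1, L=0; B->plug->D->R->E->L->A->refl->E->L'->C->R'->E->plug->E
Char 3 ('E'): step: R->2, L=0; E->plug->E->R->H->L->B->refl->H->L'->B->R'->D->plug->B
Char 4 ('E'): step: R->3, L=0; E->plug->E->R->D->L->C->refl->G->L'->F->R'->G->plug->C
Char 5 ('D'): step: R->4, L=0; D->plug->B->R->H->L->B->refl->H->L'->B->R'->A->plug->A

Answer: HEBCA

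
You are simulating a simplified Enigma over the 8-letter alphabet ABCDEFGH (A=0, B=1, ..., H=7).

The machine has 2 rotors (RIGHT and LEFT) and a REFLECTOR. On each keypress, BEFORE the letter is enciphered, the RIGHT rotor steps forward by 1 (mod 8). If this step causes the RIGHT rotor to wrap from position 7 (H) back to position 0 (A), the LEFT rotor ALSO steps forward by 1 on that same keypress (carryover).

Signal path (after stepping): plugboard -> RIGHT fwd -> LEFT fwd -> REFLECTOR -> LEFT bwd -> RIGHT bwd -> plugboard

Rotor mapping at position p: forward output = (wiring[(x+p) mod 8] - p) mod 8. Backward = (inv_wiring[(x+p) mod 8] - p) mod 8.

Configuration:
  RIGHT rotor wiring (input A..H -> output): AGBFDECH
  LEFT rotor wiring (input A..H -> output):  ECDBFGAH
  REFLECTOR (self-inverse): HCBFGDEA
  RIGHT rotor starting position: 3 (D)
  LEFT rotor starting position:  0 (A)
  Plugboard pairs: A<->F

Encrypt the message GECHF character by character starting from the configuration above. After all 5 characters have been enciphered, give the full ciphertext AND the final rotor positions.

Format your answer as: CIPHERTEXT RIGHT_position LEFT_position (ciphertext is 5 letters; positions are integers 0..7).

Answer: BDFBC 0 1

Derivation:
Char 1 ('G'): step: R->4, L=0; G->plug->G->R->F->L->G->refl->E->L'->A->R'->B->plug->B
Char 2 ('E'): step: R->5, L=0; E->plug->E->R->B->L->C->refl->B->L'->D->R'->D->plug->D
Char 3 ('C'): step: R->6, L=0; C->plug->C->R->C->L->D->refl->F->L'->E->R'->A->plug->F
Char 4 ('H'): step: R->7, L=0; H->plug->H->R->D->L->B->refl->C->L'->B->R'->B->plug->B
Char 5 ('F'): step: R->0, L->1 (L advanced); F->plug->A->R->A->L->B->refl->C->L'->B->R'->C->plug->C
Final: ciphertext=BDFBC, RIGHT=0, LEFT=1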